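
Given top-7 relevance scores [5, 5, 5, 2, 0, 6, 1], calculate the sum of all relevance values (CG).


Cumulative Gain = sum of relevance scores
Position 1: rel=5, running sum=5
Position 2: rel=5, running sum=10
Position 3: rel=5, running sum=15
Position 4: rel=2, running sum=17
Position 5: rel=0, running sum=17
Position 6: rel=6, running sum=23
Position 7: rel=1, running sum=24
CG = 24

24


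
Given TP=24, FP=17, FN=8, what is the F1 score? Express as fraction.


F1 = 2 * P * R / (P + R)
P = TP/(TP+FP) = 24/41 = 24/41
R = TP/(TP+FN) = 24/32 = 3/4
2 * P * R = 2 * 24/41 * 3/4 = 36/41
P + R = 24/41 + 3/4 = 219/164
F1 = 36/41 / 219/164 = 48/73

48/73


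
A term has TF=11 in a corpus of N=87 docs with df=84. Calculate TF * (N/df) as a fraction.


TF * (N/df)
= 11 * (87/84)
= 11 * 29/28
= 319/28

319/28


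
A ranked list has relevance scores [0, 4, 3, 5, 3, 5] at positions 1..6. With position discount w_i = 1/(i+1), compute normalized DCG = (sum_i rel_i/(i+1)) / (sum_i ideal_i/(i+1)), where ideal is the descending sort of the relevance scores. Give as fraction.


Position discount weights w_i = 1/(i+1) for i=1..6:
Weights = [1/2, 1/3, 1/4, 1/5, 1/6, 1/7]
Actual relevance: [0, 4, 3, 5, 3, 5]
DCG = 0/2 + 4/3 + 3/4 + 5/5 + 3/6 + 5/7 = 361/84
Ideal relevance (sorted desc): [5, 5, 4, 3, 3, 0]
Ideal DCG = 5/2 + 5/3 + 4/4 + 3/5 + 3/6 + 0/7 = 94/15
nDCG = DCG / ideal_DCG = 361/84 / 94/15 = 1805/2632

1805/2632


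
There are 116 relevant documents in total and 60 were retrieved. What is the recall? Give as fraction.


Recall = retrieved_relevant / total_relevant
= 60 / 116
= 60 / (60 + 56)
= 15/29

15/29


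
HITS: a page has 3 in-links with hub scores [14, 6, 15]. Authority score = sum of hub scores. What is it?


Authority = sum of hub scores of in-linkers
In-link 1: hub score = 14
In-link 2: hub score = 6
In-link 3: hub score = 15
Authority = 14 + 6 + 15 = 35

35


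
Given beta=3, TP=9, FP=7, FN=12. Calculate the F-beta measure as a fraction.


P = TP/(TP+FP) = 9/16 = 9/16
R = TP/(TP+FN) = 9/21 = 3/7
beta^2 = 3^2 = 9
(1 + beta^2) = 10
Numerator = (1+beta^2)*P*R = 135/56
Denominator = beta^2*P + R = 81/16 + 3/7 = 615/112
F_beta = 18/41

18/41


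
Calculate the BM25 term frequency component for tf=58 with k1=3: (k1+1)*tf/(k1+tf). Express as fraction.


BM25 TF component = (k1+1)*tf / (k1+tf)
k1 = 3, tf = 58
Numerator = (3+1)*58 = 232
Denominator = 3 + 58 = 61
= 232/61 = 232/61

232/61


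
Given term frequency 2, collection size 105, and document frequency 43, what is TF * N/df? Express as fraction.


TF * (N/df)
= 2 * (105/43)
= 2 * 105/43
= 210/43

210/43


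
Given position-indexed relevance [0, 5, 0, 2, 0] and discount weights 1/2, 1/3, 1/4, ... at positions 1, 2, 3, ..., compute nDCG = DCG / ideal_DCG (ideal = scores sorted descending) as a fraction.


Position discount weights w_i = 1/(i+1) for i=1..5:
Weights = [1/2, 1/3, 1/4, 1/5, 1/6]
Actual relevance: [0, 5, 0, 2, 0]
DCG = 0/2 + 5/3 + 0/4 + 2/5 + 0/6 = 31/15
Ideal relevance (sorted desc): [5, 2, 0, 0, 0]
Ideal DCG = 5/2 + 2/3 + 0/4 + 0/5 + 0/6 = 19/6
nDCG = DCG / ideal_DCG = 31/15 / 19/6 = 62/95

62/95


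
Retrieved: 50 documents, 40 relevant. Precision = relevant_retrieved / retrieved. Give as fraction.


Precision = relevant_retrieved / total_retrieved
= 40 / 50
= 40 / (40 + 10)
= 4/5

4/5


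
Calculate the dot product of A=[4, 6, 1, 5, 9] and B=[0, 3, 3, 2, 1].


Dot product = sum of element-wise products
A[0]*B[0] = 4*0 = 0
A[1]*B[1] = 6*3 = 18
A[2]*B[2] = 1*3 = 3
A[3]*B[3] = 5*2 = 10
A[4]*B[4] = 9*1 = 9
Sum = 0 + 18 + 3 + 10 + 9 = 40

40


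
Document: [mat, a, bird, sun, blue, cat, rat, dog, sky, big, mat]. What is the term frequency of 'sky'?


Document has 11 words
Scanning for 'sky':
Found at positions: [8]
Count = 1

1


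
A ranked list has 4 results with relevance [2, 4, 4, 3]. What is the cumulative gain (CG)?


Cumulative Gain = sum of relevance scores
Position 1: rel=2, running sum=2
Position 2: rel=4, running sum=6
Position 3: rel=4, running sum=10
Position 4: rel=3, running sum=13
CG = 13

13


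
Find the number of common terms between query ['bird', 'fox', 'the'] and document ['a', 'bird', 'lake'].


Query terms: ['bird', 'fox', 'the']
Document terms: ['a', 'bird', 'lake']
Common terms: ['bird']
Overlap count = 1

1


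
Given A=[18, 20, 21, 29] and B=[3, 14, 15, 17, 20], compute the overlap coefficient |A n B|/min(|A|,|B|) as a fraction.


A intersect B = [20]
|A intersect B| = 1
min(|A|, |B|) = min(4, 5) = 4
Overlap = 1 / 4 = 1/4

1/4


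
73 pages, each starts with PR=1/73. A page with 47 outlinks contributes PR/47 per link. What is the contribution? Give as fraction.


Initial PR = 1/73 = 1/73
Outlinks = 47
Contribution per link = PR / outlinks
= 1/73 / 47
= 1/3431

1/3431


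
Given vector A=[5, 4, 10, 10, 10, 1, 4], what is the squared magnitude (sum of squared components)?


|A|^2 = sum of squared components
A[0]^2 = 5^2 = 25
A[1]^2 = 4^2 = 16
A[2]^2 = 10^2 = 100
A[3]^2 = 10^2 = 100
A[4]^2 = 10^2 = 100
A[5]^2 = 1^2 = 1
A[6]^2 = 4^2 = 16
Sum = 25 + 16 + 100 + 100 + 100 + 1 + 16 = 358

358


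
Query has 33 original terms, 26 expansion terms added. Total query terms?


Original terms: 33
Expansion terms: 26
Total = 33 + 26 = 59

59


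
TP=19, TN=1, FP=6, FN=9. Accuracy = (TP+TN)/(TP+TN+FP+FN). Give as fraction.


Accuracy = (TP + TN) / (TP + TN + FP + FN)
TP + TN = 19 + 1 = 20
Total = 19 + 1 + 6 + 9 = 35
Accuracy = 20 / 35 = 4/7

4/7


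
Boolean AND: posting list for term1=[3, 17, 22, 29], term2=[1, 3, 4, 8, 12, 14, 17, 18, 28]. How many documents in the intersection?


Boolean AND: find intersection of posting lists
term1 docs: [3, 17, 22, 29]
term2 docs: [1, 3, 4, 8, 12, 14, 17, 18, 28]
Intersection: [3, 17]
|intersection| = 2

2


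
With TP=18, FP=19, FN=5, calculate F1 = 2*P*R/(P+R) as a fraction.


F1 = 2 * P * R / (P + R)
P = TP/(TP+FP) = 18/37 = 18/37
R = TP/(TP+FN) = 18/23 = 18/23
2 * P * R = 2 * 18/37 * 18/23 = 648/851
P + R = 18/37 + 18/23 = 1080/851
F1 = 648/851 / 1080/851 = 3/5

3/5


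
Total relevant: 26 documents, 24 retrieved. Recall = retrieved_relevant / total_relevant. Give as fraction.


Recall = retrieved_relevant / total_relevant
= 24 / 26
= 24 / (24 + 2)
= 12/13

12/13


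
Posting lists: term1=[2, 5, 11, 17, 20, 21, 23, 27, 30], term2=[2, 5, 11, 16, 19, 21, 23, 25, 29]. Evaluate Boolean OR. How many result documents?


Boolean OR: find union of posting lists
term1 docs: [2, 5, 11, 17, 20, 21, 23, 27, 30]
term2 docs: [2, 5, 11, 16, 19, 21, 23, 25, 29]
Union: [2, 5, 11, 16, 17, 19, 20, 21, 23, 25, 27, 29, 30]
|union| = 13

13


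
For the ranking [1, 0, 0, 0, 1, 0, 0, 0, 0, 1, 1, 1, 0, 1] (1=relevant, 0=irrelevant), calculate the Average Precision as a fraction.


Computing P@k for each relevant position:
Position 1: relevant, P@1 = 1/1 = 1
Position 2: not relevant
Position 3: not relevant
Position 4: not relevant
Position 5: relevant, P@5 = 2/5 = 2/5
Position 6: not relevant
Position 7: not relevant
Position 8: not relevant
Position 9: not relevant
Position 10: relevant, P@10 = 3/10 = 3/10
Position 11: relevant, P@11 = 4/11 = 4/11
Position 12: relevant, P@12 = 5/12 = 5/12
Position 13: not relevant
Position 14: relevant, P@14 = 6/14 = 3/7
Sum of P@k = 1 + 2/5 + 3/10 + 4/11 + 5/12 + 3/7 = 13439/4620
AP = 13439/4620 / 6 = 13439/27720

13439/27720


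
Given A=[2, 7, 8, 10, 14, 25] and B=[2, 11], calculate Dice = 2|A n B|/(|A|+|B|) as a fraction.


A intersect B = [2]
|A intersect B| = 1
|A| = 6, |B| = 2
Dice = 2*1 / (6+2)
= 2 / 8 = 1/4

1/4


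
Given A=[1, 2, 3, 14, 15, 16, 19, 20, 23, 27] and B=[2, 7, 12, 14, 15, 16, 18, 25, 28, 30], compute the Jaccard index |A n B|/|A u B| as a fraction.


A intersect B = [2, 14, 15, 16]
|A intersect B| = 4
A union B = [1, 2, 3, 7, 12, 14, 15, 16, 18, 19, 20, 23, 25, 27, 28, 30]
|A union B| = 16
Jaccard = 4/16 = 1/4

1/4


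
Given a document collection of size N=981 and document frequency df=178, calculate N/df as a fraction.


IDF ratio = N / df
= 981 / 178
= 981/178

981/178


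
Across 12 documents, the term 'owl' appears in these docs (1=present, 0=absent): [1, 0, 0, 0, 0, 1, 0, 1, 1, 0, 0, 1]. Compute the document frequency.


Checking each document for 'owl':
Doc 1: present
Doc 2: absent
Doc 3: absent
Doc 4: absent
Doc 5: absent
Doc 6: present
Doc 7: absent
Doc 8: present
Doc 9: present
Doc 10: absent
Doc 11: absent
Doc 12: present
df = sum of presences = 1 + 0 + 0 + 0 + 0 + 1 + 0 + 1 + 1 + 0 + 0 + 1 = 5

5


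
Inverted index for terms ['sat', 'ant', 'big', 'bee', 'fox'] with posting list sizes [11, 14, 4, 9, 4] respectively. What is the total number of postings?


Summing posting list sizes:
'sat': 11 postings
'ant': 14 postings
'big': 4 postings
'bee': 9 postings
'fox': 4 postings
Total = 11 + 14 + 4 + 9 + 4 = 42

42


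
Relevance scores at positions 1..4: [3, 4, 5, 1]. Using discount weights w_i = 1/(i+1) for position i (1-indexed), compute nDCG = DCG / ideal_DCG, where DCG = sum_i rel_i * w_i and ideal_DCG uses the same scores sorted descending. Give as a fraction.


Position discount weights w_i = 1/(i+1) for i=1..4:
Weights = [1/2, 1/3, 1/4, 1/5]
Actual relevance: [3, 4, 5, 1]
DCG = 3/2 + 4/3 + 5/4 + 1/5 = 257/60
Ideal relevance (sorted desc): [5, 4, 3, 1]
Ideal DCG = 5/2 + 4/3 + 3/4 + 1/5 = 287/60
nDCG = DCG / ideal_DCG = 257/60 / 287/60 = 257/287

257/287


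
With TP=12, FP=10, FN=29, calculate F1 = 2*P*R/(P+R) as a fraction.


F1 = 2 * P * R / (P + R)
P = TP/(TP+FP) = 12/22 = 6/11
R = TP/(TP+FN) = 12/41 = 12/41
2 * P * R = 2 * 6/11 * 12/41 = 144/451
P + R = 6/11 + 12/41 = 378/451
F1 = 144/451 / 378/451 = 8/21

8/21


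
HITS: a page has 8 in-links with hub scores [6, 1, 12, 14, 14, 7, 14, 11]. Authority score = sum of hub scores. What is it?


Authority = sum of hub scores of in-linkers
In-link 1: hub score = 6
In-link 2: hub score = 1
In-link 3: hub score = 12
In-link 4: hub score = 14
In-link 5: hub score = 14
In-link 6: hub score = 7
In-link 7: hub score = 14
In-link 8: hub score = 11
Authority = 6 + 1 + 12 + 14 + 14 + 7 + 14 + 11 = 79

79


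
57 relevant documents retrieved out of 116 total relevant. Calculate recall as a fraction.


Recall = retrieved_relevant / total_relevant
= 57 / 116
= 57 / (57 + 59)
= 57/116

57/116


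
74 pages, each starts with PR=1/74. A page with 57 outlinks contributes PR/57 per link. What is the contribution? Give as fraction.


Initial PR = 1/74 = 1/74
Outlinks = 57
Contribution per link = PR / outlinks
= 1/74 / 57
= 1/4218

1/4218


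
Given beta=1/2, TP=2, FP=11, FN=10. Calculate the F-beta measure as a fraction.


P = TP/(TP+FP) = 2/13 = 2/13
R = TP/(TP+FN) = 2/12 = 1/6
beta^2 = 1/2^2 = 1/4
(1 + beta^2) = 5/4
Numerator = (1+beta^2)*P*R = 5/156
Denominator = beta^2*P + R = 1/26 + 1/6 = 8/39
F_beta = 5/32

5/32


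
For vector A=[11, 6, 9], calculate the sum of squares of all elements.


|A|^2 = sum of squared components
A[0]^2 = 11^2 = 121
A[1]^2 = 6^2 = 36
A[2]^2 = 9^2 = 81
Sum = 121 + 36 + 81 = 238

238


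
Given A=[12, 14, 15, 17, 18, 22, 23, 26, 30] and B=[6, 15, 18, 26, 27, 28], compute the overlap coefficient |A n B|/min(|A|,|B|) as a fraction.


A intersect B = [15, 18, 26]
|A intersect B| = 3
min(|A|, |B|) = min(9, 6) = 6
Overlap = 3 / 6 = 1/2

1/2


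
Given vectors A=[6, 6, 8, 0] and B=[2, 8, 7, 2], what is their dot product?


Dot product = sum of element-wise products
A[0]*B[0] = 6*2 = 12
A[1]*B[1] = 6*8 = 48
A[2]*B[2] = 8*7 = 56
A[3]*B[3] = 0*2 = 0
Sum = 12 + 48 + 56 + 0 = 116

116


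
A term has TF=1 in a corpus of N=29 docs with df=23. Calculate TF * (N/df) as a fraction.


TF * (N/df)
= 1 * (29/23)
= 1 * 29/23
= 29/23

29/23


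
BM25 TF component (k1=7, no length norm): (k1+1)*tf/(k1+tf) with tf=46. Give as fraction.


BM25 TF component = (k1+1)*tf / (k1+tf)
k1 = 7, tf = 46
Numerator = (7+1)*46 = 368
Denominator = 7 + 46 = 53
= 368/53 = 368/53

368/53


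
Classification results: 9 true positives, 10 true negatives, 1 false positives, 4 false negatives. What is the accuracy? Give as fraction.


Accuracy = (TP + TN) / (TP + TN + FP + FN)
TP + TN = 9 + 10 = 19
Total = 9 + 10 + 1 + 4 = 24
Accuracy = 19 / 24 = 19/24

19/24


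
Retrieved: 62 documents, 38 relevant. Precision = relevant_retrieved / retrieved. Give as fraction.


Precision = relevant_retrieved / total_retrieved
= 38 / 62
= 38 / (38 + 24)
= 19/31

19/31


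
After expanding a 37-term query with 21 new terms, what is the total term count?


Original terms: 37
Expansion terms: 21
Total = 37 + 21 = 58

58


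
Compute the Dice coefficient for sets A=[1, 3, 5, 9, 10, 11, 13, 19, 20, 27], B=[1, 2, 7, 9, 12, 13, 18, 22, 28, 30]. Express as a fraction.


A intersect B = [1, 9, 13]
|A intersect B| = 3
|A| = 10, |B| = 10
Dice = 2*3 / (10+10)
= 6 / 20 = 3/10

3/10


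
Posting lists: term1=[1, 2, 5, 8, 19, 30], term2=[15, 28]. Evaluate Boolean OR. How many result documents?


Boolean OR: find union of posting lists
term1 docs: [1, 2, 5, 8, 19, 30]
term2 docs: [15, 28]
Union: [1, 2, 5, 8, 15, 19, 28, 30]
|union| = 8

8


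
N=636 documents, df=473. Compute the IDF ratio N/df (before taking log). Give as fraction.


IDF ratio = N / df
= 636 / 473
= 636/473

636/473


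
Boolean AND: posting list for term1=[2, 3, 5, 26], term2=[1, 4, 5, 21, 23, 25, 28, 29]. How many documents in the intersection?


Boolean AND: find intersection of posting lists
term1 docs: [2, 3, 5, 26]
term2 docs: [1, 4, 5, 21, 23, 25, 28, 29]
Intersection: [5]
|intersection| = 1

1


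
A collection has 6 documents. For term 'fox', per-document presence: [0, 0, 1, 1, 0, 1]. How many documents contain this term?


Checking each document for 'fox':
Doc 1: absent
Doc 2: absent
Doc 3: present
Doc 4: present
Doc 5: absent
Doc 6: present
df = sum of presences = 0 + 0 + 1 + 1 + 0 + 1 = 3

3


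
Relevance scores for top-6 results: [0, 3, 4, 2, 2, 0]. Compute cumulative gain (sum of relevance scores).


Cumulative Gain = sum of relevance scores
Position 1: rel=0, running sum=0
Position 2: rel=3, running sum=3
Position 3: rel=4, running sum=7
Position 4: rel=2, running sum=9
Position 5: rel=2, running sum=11
Position 6: rel=0, running sum=11
CG = 11

11


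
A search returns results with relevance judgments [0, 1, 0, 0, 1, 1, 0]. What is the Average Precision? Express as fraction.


Computing P@k for each relevant position:
Position 1: not relevant
Position 2: relevant, P@2 = 1/2 = 1/2
Position 3: not relevant
Position 4: not relevant
Position 5: relevant, P@5 = 2/5 = 2/5
Position 6: relevant, P@6 = 3/6 = 1/2
Position 7: not relevant
Sum of P@k = 1/2 + 2/5 + 1/2 = 7/5
AP = 7/5 / 3 = 7/15

7/15


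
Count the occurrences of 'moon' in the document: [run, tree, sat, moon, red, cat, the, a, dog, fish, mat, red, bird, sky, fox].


Document has 15 words
Scanning for 'moon':
Found at positions: [3]
Count = 1

1


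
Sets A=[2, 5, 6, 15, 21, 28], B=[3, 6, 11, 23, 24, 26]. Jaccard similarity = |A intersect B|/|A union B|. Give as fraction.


A intersect B = [6]
|A intersect B| = 1
A union B = [2, 3, 5, 6, 11, 15, 21, 23, 24, 26, 28]
|A union B| = 11
Jaccard = 1/11 = 1/11

1/11


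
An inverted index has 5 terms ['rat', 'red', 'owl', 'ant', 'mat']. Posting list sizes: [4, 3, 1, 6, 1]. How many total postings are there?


Summing posting list sizes:
'rat': 4 postings
'red': 3 postings
'owl': 1 postings
'ant': 6 postings
'mat': 1 postings
Total = 4 + 3 + 1 + 6 + 1 = 15

15


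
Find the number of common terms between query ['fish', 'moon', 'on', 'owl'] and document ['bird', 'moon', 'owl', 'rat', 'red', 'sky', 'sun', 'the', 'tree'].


Query terms: ['fish', 'moon', 'on', 'owl']
Document terms: ['bird', 'moon', 'owl', 'rat', 'red', 'sky', 'sun', 'the', 'tree']
Common terms: ['moon', 'owl']
Overlap count = 2

2


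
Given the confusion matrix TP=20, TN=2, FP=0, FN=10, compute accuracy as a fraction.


Accuracy = (TP + TN) / (TP + TN + FP + FN)
TP + TN = 20 + 2 = 22
Total = 20 + 2 + 0 + 10 = 32
Accuracy = 22 / 32 = 11/16

11/16


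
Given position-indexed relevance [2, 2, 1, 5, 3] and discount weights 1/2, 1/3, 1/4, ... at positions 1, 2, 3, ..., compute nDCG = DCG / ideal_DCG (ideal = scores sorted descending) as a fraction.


Position discount weights w_i = 1/(i+1) for i=1..5:
Weights = [1/2, 1/3, 1/4, 1/5, 1/6]
Actual relevance: [2, 2, 1, 5, 3]
DCG = 2/2 + 2/3 + 1/4 + 5/5 + 3/6 = 41/12
Ideal relevance (sorted desc): [5, 3, 2, 2, 1]
Ideal DCG = 5/2 + 3/3 + 2/4 + 2/5 + 1/6 = 137/30
nDCG = DCG / ideal_DCG = 41/12 / 137/30 = 205/274

205/274


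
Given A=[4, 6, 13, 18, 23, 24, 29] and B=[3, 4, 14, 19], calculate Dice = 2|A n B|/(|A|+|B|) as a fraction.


A intersect B = [4]
|A intersect B| = 1
|A| = 7, |B| = 4
Dice = 2*1 / (7+4)
= 2 / 11 = 2/11

2/11


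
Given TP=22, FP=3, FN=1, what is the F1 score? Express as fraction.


F1 = 2 * P * R / (P + R)
P = TP/(TP+FP) = 22/25 = 22/25
R = TP/(TP+FN) = 22/23 = 22/23
2 * P * R = 2 * 22/25 * 22/23 = 968/575
P + R = 22/25 + 22/23 = 1056/575
F1 = 968/575 / 1056/575 = 11/12

11/12


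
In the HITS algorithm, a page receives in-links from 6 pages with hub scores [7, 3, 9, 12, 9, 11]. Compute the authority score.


Authority = sum of hub scores of in-linkers
In-link 1: hub score = 7
In-link 2: hub score = 3
In-link 3: hub score = 9
In-link 4: hub score = 12
In-link 5: hub score = 9
In-link 6: hub score = 11
Authority = 7 + 3 + 9 + 12 + 9 + 11 = 51

51


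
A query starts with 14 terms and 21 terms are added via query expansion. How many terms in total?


Original terms: 14
Expansion terms: 21
Total = 14 + 21 = 35

35


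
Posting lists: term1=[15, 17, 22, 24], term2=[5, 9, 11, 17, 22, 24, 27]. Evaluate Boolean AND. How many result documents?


Boolean AND: find intersection of posting lists
term1 docs: [15, 17, 22, 24]
term2 docs: [5, 9, 11, 17, 22, 24, 27]
Intersection: [17, 22, 24]
|intersection| = 3

3


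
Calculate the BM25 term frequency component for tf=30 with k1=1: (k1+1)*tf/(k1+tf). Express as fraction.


BM25 TF component = (k1+1)*tf / (k1+tf)
k1 = 1, tf = 30
Numerator = (1+1)*30 = 60
Denominator = 1 + 30 = 31
= 60/31 = 60/31

60/31


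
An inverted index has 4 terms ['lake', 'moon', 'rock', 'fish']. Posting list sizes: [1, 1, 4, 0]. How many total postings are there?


Summing posting list sizes:
'lake': 1 postings
'moon': 1 postings
'rock': 4 postings
'fish': 0 postings
Total = 1 + 1 + 4 + 0 = 6

6


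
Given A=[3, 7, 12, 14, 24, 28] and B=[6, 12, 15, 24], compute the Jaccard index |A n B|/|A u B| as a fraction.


A intersect B = [12, 24]
|A intersect B| = 2
A union B = [3, 6, 7, 12, 14, 15, 24, 28]
|A union B| = 8
Jaccard = 2/8 = 1/4

1/4


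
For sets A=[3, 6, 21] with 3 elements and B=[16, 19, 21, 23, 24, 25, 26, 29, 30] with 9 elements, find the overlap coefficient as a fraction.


A intersect B = [21]
|A intersect B| = 1
min(|A|, |B|) = min(3, 9) = 3
Overlap = 1 / 3 = 1/3

1/3


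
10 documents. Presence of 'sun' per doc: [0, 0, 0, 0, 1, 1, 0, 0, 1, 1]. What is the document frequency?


Checking each document for 'sun':
Doc 1: absent
Doc 2: absent
Doc 3: absent
Doc 4: absent
Doc 5: present
Doc 6: present
Doc 7: absent
Doc 8: absent
Doc 9: present
Doc 10: present
df = sum of presences = 0 + 0 + 0 + 0 + 1 + 1 + 0 + 0 + 1 + 1 = 4

4


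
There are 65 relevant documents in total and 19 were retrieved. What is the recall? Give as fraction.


Recall = retrieved_relevant / total_relevant
= 19 / 65
= 19 / (19 + 46)
= 19/65

19/65


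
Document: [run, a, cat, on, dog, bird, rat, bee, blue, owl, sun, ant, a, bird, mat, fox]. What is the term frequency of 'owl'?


Document has 16 words
Scanning for 'owl':
Found at positions: [9]
Count = 1

1


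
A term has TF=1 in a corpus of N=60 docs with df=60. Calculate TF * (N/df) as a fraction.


TF * (N/df)
= 1 * (60/60)
= 1 * 1
= 1

1


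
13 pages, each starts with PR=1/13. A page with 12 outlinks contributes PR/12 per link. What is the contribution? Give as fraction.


Initial PR = 1/13 = 1/13
Outlinks = 12
Contribution per link = PR / outlinks
= 1/13 / 12
= 1/156

1/156


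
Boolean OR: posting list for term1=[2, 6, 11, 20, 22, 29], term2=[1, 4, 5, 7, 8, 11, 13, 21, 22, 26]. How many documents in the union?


Boolean OR: find union of posting lists
term1 docs: [2, 6, 11, 20, 22, 29]
term2 docs: [1, 4, 5, 7, 8, 11, 13, 21, 22, 26]
Union: [1, 2, 4, 5, 6, 7, 8, 11, 13, 20, 21, 22, 26, 29]
|union| = 14

14


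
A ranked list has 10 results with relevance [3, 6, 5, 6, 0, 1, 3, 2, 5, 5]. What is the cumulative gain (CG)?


Cumulative Gain = sum of relevance scores
Position 1: rel=3, running sum=3
Position 2: rel=6, running sum=9
Position 3: rel=5, running sum=14
Position 4: rel=6, running sum=20
Position 5: rel=0, running sum=20
Position 6: rel=1, running sum=21
Position 7: rel=3, running sum=24
Position 8: rel=2, running sum=26
Position 9: rel=5, running sum=31
Position 10: rel=5, running sum=36
CG = 36

36


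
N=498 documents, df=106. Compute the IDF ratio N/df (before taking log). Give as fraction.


IDF ratio = N / df
= 498 / 106
= 249/53

249/53


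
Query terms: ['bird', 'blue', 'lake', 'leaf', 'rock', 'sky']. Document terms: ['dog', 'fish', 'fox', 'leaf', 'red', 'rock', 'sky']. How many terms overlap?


Query terms: ['bird', 'blue', 'lake', 'leaf', 'rock', 'sky']
Document terms: ['dog', 'fish', 'fox', 'leaf', 'red', 'rock', 'sky']
Common terms: ['leaf', 'rock', 'sky']
Overlap count = 3

3


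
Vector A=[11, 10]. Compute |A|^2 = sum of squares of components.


|A|^2 = sum of squared components
A[0]^2 = 11^2 = 121
A[1]^2 = 10^2 = 100
Sum = 121 + 100 = 221

221


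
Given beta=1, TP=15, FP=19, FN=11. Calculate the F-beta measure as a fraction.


P = TP/(TP+FP) = 15/34 = 15/34
R = TP/(TP+FN) = 15/26 = 15/26
beta^2 = 1^2 = 1
(1 + beta^2) = 2
Numerator = (1+beta^2)*P*R = 225/442
Denominator = beta^2*P + R = 15/34 + 15/26 = 225/221
F_beta = 1/2

1/2


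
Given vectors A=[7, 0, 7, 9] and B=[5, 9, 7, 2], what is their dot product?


Dot product = sum of element-wise products
A[0]*B[0] = 7*5 = 35
A[1]*B[1] = 0*9 = 0
A[2]*B[2] = 7*7 = 49
A[3]*B[3] = 9*2 = 18
Sum = 35 + 0 + 49 + 18 = 102

102


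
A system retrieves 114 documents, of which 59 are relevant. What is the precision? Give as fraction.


Precision = relevant_retrieved / total_retrieved
= 59 / 114
= 59 / (59 + 55)
= 59/114

59/114


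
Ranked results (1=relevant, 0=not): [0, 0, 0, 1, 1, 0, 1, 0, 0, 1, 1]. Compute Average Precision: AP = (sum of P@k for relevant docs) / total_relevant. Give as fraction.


Computing P@k for each relevant position:
Position 1: not relevant
Position 2: not relevant
Position 3: not relevant
Position 4: relevant, P@4 = 1/4 = 1/4
Position 5: relevant, P@5 = 2/5 = 2/5
Position 6: not relevant
Position 7: relevant, P@7 = 3/7 = 3/7
Position 8: not relevant
Position 9: not relevant
Position 10: relevant, P@10 = 4/10 = 2/5
Position 11: relevant, P@11 = 5/11 = 5/11
Sum of P@k = 1/4 + 2/5 + 3/7 + 2/5 + 5/11 = 2977/1540
AP = 2977/1540 / 5 = 2977/7700

2977/7700


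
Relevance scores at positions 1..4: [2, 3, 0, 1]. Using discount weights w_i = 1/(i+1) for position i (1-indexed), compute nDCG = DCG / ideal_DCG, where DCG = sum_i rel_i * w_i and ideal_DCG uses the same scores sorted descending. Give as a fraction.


Position discount weights w_i = 1/(i+1) for i=1..4:
Weights = [1/2, 1/3, 1/4, 1/5]
Actual relevance: [2, 3, 0, 1]
DCG = 2/2 + 3/3 + 0/4 + 1/5 = 11/5
Ideal relevance (sorted desc): [3, 2, 1, 0]
Ideal DCG = 3/2 + 2/3 + 1/4 + 0/5 = 29/12
nDCG = DCG / ideal_DCG = 11/5 / 29/12 = 132/145

132/145


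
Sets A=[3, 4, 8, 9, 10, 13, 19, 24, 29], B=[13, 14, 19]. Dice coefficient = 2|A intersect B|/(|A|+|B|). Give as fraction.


A intersect B = [13, 19]
|A intersect B| = 2
|A| = 9, |B| = 3
Dice = 2*2 / (9+3)
= 4 / 12 = 1/3

1/3


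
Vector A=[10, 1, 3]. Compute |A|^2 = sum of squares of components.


|A|^2 = sum of squared components
A[0]^2 = 10^2 = 100
A[1]^2 = 1^2 = 1
A[2]^2 = 3^2 = 9
Sum = 100 + 1 + 9 = 110

110


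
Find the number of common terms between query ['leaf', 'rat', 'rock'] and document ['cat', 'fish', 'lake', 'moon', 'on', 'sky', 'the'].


Query terms: ['leaf', 'rat', 'rock']
Document terms: ['cat', 'fish', 'lake', 'moon', 'on', 'sky', 'the']
Common terms: []
Overlap count = 0

0


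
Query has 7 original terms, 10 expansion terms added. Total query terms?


Original terms: 7
Expansion terms: 10
Total = 7 + 10 = 17

17


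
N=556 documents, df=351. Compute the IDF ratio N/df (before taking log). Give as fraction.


IDF ratio = N / df
= 556 / 351
= 556/351

556/351


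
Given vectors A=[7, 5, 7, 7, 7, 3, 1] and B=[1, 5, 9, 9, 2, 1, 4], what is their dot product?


Dot product = sum of element-wise products
A[0]*B[0] = 7*1 = 7
A[1]*B[1] = 5*5 = 25
A[2]*B[2] = 7*9 = 63
A[3]*B[3] = 7*9 = 63
A[4]*B[4] = 7*2 = 14
A[5]*B[5] = 3*1 = 3
A[6]*B[6] = 1*4 = 4
Sum = 7 + 25 + 63 + 63 + 14 + 3 + 4 = 179

179


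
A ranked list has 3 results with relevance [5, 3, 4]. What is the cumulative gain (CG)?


Cumulative Gain = sum of relevance scores
Position 1: rel=5, running sum=5
Position 2: rel=3, running sum=8
Position 3: rel=4, running sum=12
CG = 12

12


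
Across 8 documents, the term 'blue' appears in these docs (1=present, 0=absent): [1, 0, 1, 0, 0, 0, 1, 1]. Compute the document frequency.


Checking each document for 'blue':
Doc 1: present
Doc 2: absent
Doc 3: present
Doc 4: absent
Doc 5: absent
Doc 6: absent
Doc 7: present
Doc 8: present
df = sum of presences = 1 + 0 + 1 + 0 + 0 + 0 + 1 + 1 = 4

4


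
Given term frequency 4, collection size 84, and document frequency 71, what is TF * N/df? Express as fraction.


TF * (N/df)
= 4 * (84/71)
= 4 * 84/71
= 336/71

336/71


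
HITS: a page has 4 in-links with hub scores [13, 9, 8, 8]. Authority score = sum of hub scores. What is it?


Authority = sum of hub scores of in-linkers
In-link 1: hub score = 13
In-link 2: hub score = 9
In-link 3: hub score = 8
In-link 4: hub score = 8
Authority = 13 + 9 + 8 + 8 = 38

38


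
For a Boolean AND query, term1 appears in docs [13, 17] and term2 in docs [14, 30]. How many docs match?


Boolean AND: find intersection of posting lists
term1 docs: [13, 17]
term2 docs: [14, 30]
Intersection: []
|intersection| = 0

0


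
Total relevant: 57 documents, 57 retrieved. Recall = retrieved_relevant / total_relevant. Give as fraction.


Recall = retrieved_relevant / total_relevant
= 57 / 57
= 57 / (57 + 0)
= 1

1


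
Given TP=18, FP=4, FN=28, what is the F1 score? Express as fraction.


F1 = 2 * P * R / (P + R)
P = TP/(TP+FP) = 18/22 = 9/11
R = TP/(TP+FN) = 18/46 = 9/23
2 * P * R = 2 * 9/11 * 9/23 = 162/253
P + R = 9/11 + 9/23 = 306/253
F1 = 162/253 / 306/253 = 9/17

9/17


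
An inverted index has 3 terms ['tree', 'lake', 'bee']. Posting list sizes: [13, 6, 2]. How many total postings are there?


Summing posting list sizes:
'tree': 13 postings
'lake': 6 postings
'bee': 2 postings
Total = 13 + 6 + 2 = 21

21


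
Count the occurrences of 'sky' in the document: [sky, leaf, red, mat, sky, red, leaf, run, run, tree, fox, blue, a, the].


Document has 14 words
Scanning for 'sky':
Found at positions: [0, 4]
Count = 2

2


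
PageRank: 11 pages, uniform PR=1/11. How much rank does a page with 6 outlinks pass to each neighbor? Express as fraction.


Initial PR = 1/11 = 1/11
Outlinks = 6
Contribution per link = PR / outlinks
= 1/11 / 6
= 1/66

1/66


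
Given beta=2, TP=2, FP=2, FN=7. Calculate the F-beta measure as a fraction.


P = TP/(TP+FP) = 2/4 = 1/2
R = TP/(TP+FN) = 2/9 = 2/9
beta^2 = 2^2 = 4
(1 + beta^2) = 5
Numerator = (1+beta^2)*P*R = 5/9
Denominator = beta^2*P + R = 2 + 2/9 = 20/9
F_beta = 1/4

1/4


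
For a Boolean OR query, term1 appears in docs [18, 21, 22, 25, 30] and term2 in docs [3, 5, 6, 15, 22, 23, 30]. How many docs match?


Boolean OR: find union of posting lists
term1 docs: [18, 21, 22, 25, 30]
term2 docs: [3, 5, 6, 15, 22, 23, 30]
Union: [3, 5, 6, 15, 18, 21, 22, 23, 25, 30]
|union| = 10

10


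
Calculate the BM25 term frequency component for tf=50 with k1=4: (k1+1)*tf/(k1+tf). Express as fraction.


BM25 TF component = (k1+1)*tf / (k1+tf)
k1 = 4, tf = 50
Numerator = (4+1)*50 = 250
Denominator = 4 + 50 = 54
= 250/54 = 125/27

125/27


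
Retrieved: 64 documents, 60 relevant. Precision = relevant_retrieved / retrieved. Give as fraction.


Precision = relevant_retrieved / total_retrieved
= 60 / 64
= 60 / (60 + 4)
= 15/16

15/16


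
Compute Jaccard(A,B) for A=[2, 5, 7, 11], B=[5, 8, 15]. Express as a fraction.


A intersect B = [5]
|A intersect B| = 1
A union B = [2, 5, 7, 8, 11, 15]
|A union B| = 6
Jaccard = 1/6 = 1/6

1/6


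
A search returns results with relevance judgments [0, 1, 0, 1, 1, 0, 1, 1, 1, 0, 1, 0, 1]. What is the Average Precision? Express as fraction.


Computing P@k for each relevant position:
Position 1: not relevant
Position 2: relevant, P@2 = 1/2 = 1/2
Position 3: not relevant
Position 4: relevant, P@4 = 2/4 = 1/2
Position 5: relevant, P@5 = 3/5 = 3/5
Position 6: not relevant
Position 7: relevant, P@7 = 4/7 = 4/7
Position 8: relevant, P@8 = 5/8 = 5/8
Position 9: relevant, P@9 = 6/9 = 2/3
Position 10: not relevant
Position 11: relevant, P@11 = 7/11 = 7/11
Position 12: not relevant
Position 13: relevant, P@13 = 8/13 = 8/13
Sum of P@k = 1/2 + 1/2 + 3/5 + 4/7 + 5/8 + 2/3 + 7/11 + 8/13 = 566347/120120
AP = 566347/120120 / 8 = 566347/960960

566347/960960


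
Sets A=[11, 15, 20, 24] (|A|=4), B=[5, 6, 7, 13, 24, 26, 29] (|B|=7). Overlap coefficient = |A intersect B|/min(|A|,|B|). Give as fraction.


A intersect B = [24]
|A intersect B| = 1
min(|A|, |B|) = min(4, 7) = 4
Overlap = 1 / 4 = 1/4

1/4


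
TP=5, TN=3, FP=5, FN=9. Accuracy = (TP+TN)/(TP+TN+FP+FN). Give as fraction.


Accuracy = (TP + TN) / (TP + TN + FP + FN)
TP + TN = 5 + 3 = 8
Total = 5 + 3 + 5 + 9 = 22
Accuracy = 8 / 22 = 4/11

4/11


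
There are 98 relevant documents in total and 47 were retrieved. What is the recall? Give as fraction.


Recall = retrieved_relevant / total_relevant
= 47 / 98
= 47 / (47 + 51)
= 47/98

47/98


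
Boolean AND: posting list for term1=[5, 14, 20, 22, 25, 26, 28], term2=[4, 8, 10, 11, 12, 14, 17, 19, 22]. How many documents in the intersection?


Boolean AND: find intersection of posting lists
term1 docs: [5, 14, 20, 22, 25, 26, 28]
term2 docs: [4, 8, 10, 11, 12, 14, 17, 19, 22]
Intersection: [14, 22]
|intersection| = 2

2


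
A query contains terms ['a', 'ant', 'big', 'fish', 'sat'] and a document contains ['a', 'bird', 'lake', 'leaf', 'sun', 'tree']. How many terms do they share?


Query terms: ['a', 'ant', 'big', 'fish', 'sat']
Document terms: ['a', 'bird', 'lake', 'leaf', 'sun', 'tree']
Common terms: ['a']
Overlap count = 1

1


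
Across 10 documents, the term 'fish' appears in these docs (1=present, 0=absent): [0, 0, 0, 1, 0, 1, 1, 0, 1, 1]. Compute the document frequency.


Checking each document for 'fish':
Doc 1: absent
Doc 2: absent
Doc 3: absent
Doc 4: present
Doc 5: absent
Doc 6: present
Doc 7: present
Doc 8: absent
Doc 9: present
Doc 10: present
df = sum of presences = 0 + 0 + 0 + 1 + 0 + 1 + 1 + 0 + 1 + 1 = 5

5


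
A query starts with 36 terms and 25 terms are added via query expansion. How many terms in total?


Original terms: 36
Expansion terms: 25
Total = 36 + 25 = 61

61


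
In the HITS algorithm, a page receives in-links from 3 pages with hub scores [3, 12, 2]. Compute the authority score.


Authority = sum of hub scores of in-linkers
In-link 1: hub score = 3
In-link 2: hub score = 12
In-link 3: hub score = 2
Authority = 3 + 12 + 2 = 17

17


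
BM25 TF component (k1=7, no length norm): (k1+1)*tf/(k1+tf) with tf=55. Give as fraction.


BM25 TF component = (k1+1)*tf / (k1+tf)
k1 = 7, tf = 55
Numerator = (7+1)*55 = 440
Denominator = 7 + 55 = 62
= 440/62 = 220/31

220/31


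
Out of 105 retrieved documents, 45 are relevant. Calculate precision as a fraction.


Precision = relevant_retrieved / total_retrieved
= 45 / 105
= 45 / (45 + 60)
= 3/7

3/7


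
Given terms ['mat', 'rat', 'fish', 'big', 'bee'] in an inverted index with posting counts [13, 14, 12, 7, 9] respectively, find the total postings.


Summing posting list sizes:
'mat': 13 postings
'rat': 14 postings
'fish': 12 postings
'big': 7 postings
'bee': 9 postings
Total = 13 + 14 + 12 + 7 + 9 = 55

55


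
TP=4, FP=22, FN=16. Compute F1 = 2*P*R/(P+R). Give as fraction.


F1 = 2 * P * R / (P + R)
P = TP/(TP+FP) = 4/26 = 2/13
R = TP/(TP+FN) = 4/20 = 1/5
2 * P * R = 2 * 2/13 * 1/5 = 4/65
P + R = 2/13 + 1/5 = 23/65
F1 = 4/65 / 23/65 = 4/23

4/23


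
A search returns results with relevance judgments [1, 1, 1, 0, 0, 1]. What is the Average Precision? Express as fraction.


Computing P@k for each relevant position:
Position 1: relevant, P@1 = 1/1 = 1
Position 2: relevant, P@2 = 2/2 = 1
Position 3: relevant, P@3 = 3/3 = 1
Position 4: not relevant
Position 5: not relevant
Position 6: relevant, P@6 = 4/6 = 2/3
Sum of P@k = 1 + 1 + 1 + 2/3 = 11/3
AP = 11/3 / 4 = 11/12

11/12


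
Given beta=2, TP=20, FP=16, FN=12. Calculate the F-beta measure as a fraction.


P = TP/(TP+FP) = 20/36 = 5/9
R = TP/(TP+FN) = 20/32 = 5/8
beta^2 = 2^2 = 4
(1 + beta^2) = 5
Numerator = (1+beta^2)*P*R = 125/72
Denominator = beta^2*P + R = 20/9 + 5/8 = 205/72
F_beta = 25/41

25/41


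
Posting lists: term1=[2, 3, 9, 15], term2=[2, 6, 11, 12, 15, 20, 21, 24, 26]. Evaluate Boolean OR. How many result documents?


Boolean OR: find union of posting lists
term1 docs: [2, 3, 9, 15]
term2 docs: [2, 6, 11, 12, 15, 20, 21, 24, 26]
Union: [2, 3, 6, 9, 11, 12, 15, 20, 21, 24, 26]
|union| = 11

11


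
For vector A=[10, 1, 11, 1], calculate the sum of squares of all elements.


|A|^2 = sum of squared components
A[0]^2 = 10^2 = 100
A[1]^2 = 1^2 = 1
A[2]^2 = 11^2 = 121
A[3]^2 = 1^2 = 1
Sum = 100 + 1 + 121 + 1 = 223

223


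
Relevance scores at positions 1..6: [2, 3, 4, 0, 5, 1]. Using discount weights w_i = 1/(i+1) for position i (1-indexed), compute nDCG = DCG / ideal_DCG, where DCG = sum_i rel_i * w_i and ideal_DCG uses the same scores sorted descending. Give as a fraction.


Position discount weights w_i = 1/(i+1) for i=1..6:
Weights = [1/2, 1/3, 1/4, 1/5, 1/6, 1/7]
Actual relevance: [2, 3, 4, 0, 5, 1]
DCG = 2/2 + 3/3 + 4/4 + 0/5 + 5/6 + 1/7 = 167/42
Ideal relevance (sorted desc): [5, 4, 3, 2, 1, 0]
Ideal DCG = 5/2 + 4/3 + 3/4 + 2/5 + 1/6 + 0/7 = 103/20
nDCG = DCG / ideal_DCG = 167/42 / 103/20 = 1670/2163

1670/2163


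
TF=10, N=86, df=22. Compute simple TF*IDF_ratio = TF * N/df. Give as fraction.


TF * (N/df)
= 10 * (86/22)
= 10 * 43/11
= 430/11

430/11


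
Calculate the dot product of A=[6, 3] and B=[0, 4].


Dot product = sum of element-wise products
A[0]*B[0] = 6*0 = 0
A[1]*B[1] = 3*4 = 12
Sum = 0 + 12 = 12

12


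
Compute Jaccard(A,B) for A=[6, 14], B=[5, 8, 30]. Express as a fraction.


A intersect B = []
|A intersect B| = 0
A union B = [5, 6, 8, 14, 30]
|A union B| = 5
Jaccard = 0/5 = 0

0


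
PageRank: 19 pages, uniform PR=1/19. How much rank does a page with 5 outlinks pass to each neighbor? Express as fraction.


Initial PR = 1/19 = 1/19
Outlinks = 5
Contribution per link = PR / outlinks
= 1/19 / 5
= 1/95

1/95


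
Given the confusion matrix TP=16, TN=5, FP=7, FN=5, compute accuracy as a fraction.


Accuracy = (TP + TN) / (TP + TN + FP + FN)
TP + TN = 16 + 5 = 21
Total = 16 + 5 + 7 + 5 = 33
Accuracy = 21 / 33 = 7/11

7/11


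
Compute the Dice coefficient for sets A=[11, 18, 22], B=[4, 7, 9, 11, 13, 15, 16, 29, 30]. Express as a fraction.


A intersect B = [11]
|A intersect B| = 1
|A| = 3, |B| = 9
Dice = 2*1 / (3+9)
= 2 / 12 = 1/6

1/6


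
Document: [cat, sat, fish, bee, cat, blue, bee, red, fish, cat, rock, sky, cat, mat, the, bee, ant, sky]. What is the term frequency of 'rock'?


Document has 18 words
Scanning for 'rock':
Found at positions: [10]
Count = 1

1


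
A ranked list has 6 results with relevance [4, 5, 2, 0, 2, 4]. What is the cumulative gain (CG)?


Cumulative Gain = sum of relevance scores
Position 1: rel=4, running sum=4
Position 2: rel=5, running sum=9
Position 3: rel=2, running sum=11
Position 4: rel=0, running sum=11
Position 5: rel=2, running sum=13
Position 6: rel=4, running sum=17
CG = 17

17


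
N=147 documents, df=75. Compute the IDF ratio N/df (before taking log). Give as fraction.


IDF ratio = N / df
= 147 / 75
= 49/25

49/25


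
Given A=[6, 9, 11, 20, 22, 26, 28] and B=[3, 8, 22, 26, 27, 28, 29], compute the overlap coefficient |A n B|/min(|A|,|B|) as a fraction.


A intersect B = [22, 26, 28]
|A intersect B| = 3
min(|A|, |B|) = min(7, 7) = 7
Overlap = 3 / 7 = 3/7

3/7


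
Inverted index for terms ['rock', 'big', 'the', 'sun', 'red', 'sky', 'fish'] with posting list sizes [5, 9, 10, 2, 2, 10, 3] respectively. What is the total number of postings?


Summing posting list sizes:
'rock': 5 postings
'big': 9 postings
'the': 10 postings
'sun': 2 postings
'red': 2 postings
'sky': 10 postings
'fish': 3 postings
Total = 5 + 9 + 10 + 2 + 2 + 10 + 3 = 41

41


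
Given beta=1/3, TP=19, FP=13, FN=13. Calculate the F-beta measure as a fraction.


P = TP/(TP+FP) = 19/32 = 19/32
R = TP/(TP+FN) = 19/32 = 19/32
beta^2 = 1/3^2 = 1/9
(1 + beta^2) = 10/9
Numerator = (1+beta^2)*P*R = 1805/4608
Denominator = beta^2*P + R = 19/288 + 19/32 = 95/144
F_beta = 19/32

19/32


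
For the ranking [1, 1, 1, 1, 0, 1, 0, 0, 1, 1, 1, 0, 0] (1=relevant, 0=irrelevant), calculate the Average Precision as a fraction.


Computing P@k for each relevant position:
Position 1: relevant, P@1 = 1/1 = 1
Position 2: relevant, P@2 = 2/2 = 1
Position 3: relevant, P@3 = 3/3 = 1
Position 4: relevant, P@4 = 4/4 = 1
Position 5: not relevant
Position 6: relevant, P@6 = 5/6 = 5/6
Position 7: not relevant
Position 8: not relevant
Position 9: relevant, P@9 = 6/9 = 2/3
Position 10: relevant, P@10 = 7/10 = 7/10
Position 11: relevant, P@11 = 8/11 = 8/11
Position 12: not relevant
Position 13: not relevant
Sum of P@k = 1 + 1 + 1 + 1 + 5/6 + 2/3 + 7/10 + 8/11 = 381/55
AP = 381/55 / 8 = 381/440

381/440


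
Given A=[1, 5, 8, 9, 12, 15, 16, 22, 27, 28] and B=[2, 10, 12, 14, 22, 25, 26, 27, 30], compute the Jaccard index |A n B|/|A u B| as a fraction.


A intersect B = [12, 22, 27]
|A intersect B| = 3
A union B = [1, 2, 5, 8, 9, 10, 12, 14, 15, 16, 22, 25, 26, 27, 28, 30]
|A union B| = 16
Jaccard = 3/16 = 3/16

3/16


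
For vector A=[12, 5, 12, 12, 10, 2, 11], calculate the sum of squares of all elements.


|A|^2 = sum of squared components
A[0]^2 = 12^2 = 144
A[1]^2 = 5^2 = 25
A[2]^2 = 12^2 = 144
A[3]^2 = 12^2 = 144
A[4]^2 = 10^2 = 100
A[5]^2 = 2^2 = 4
A[6]^2 = 11^2 = 121
Sum = 144 + 25 + 144 + 144 + 100 + 4 + 121 = 682

682


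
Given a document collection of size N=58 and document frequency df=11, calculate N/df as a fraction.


IDF ratio = N / df
= 58 / 11
= 58/11

58/11


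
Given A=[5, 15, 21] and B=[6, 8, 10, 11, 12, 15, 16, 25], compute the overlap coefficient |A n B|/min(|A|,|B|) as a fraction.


A intersect B = [15]
|A intersect B| = 1
min(|A|, |B|) = min(3, 8) = 3
Overlap = 1 / 3 = 1/3

1/3


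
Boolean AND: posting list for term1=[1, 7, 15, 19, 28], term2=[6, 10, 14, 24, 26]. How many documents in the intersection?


Boolean AND: find intersection of posting lists
term1 docs: [1, 7, 15, 19, 28]
term2 docs: [6, 10, 14, 24, 26]
Intersection: []
|intersection| = 0

0


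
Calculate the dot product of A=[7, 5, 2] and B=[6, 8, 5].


Dot product = sum of element-wise products
A[0]*B[0] = 7*6 = 42
A[1]*B[1] = 5*8 = 40
A[2]*B[2] = 2*5 = 10
Sum = 42 + 40 + 10 = 92

92


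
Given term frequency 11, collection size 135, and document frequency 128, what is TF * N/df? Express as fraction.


TF * (N/df)
= 11 * (135/128)
= 11 * 135/128
= 1485/128

1485/128
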